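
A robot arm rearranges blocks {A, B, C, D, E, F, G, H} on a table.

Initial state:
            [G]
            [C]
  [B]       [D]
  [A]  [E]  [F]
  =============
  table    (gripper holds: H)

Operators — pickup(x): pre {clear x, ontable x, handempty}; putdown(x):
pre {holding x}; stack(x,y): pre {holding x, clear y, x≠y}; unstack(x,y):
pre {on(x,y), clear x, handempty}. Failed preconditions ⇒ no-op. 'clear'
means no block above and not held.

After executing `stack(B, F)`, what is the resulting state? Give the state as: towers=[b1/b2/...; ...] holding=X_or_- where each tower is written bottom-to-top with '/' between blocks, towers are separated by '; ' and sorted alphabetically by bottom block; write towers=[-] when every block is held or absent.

towers=[A/B; E; F/D/C/G] holding=H

before: towers=[A/B; E; F/D/C/G] holding=H
pre[stack(B, F)]: holding(B) fail, clear(F) fail, B≠F ok
holding(B), clear(F) unmet → stack(B, F) is a no-op
after:  towers=[A/B; E; F/D/C/G] holding=H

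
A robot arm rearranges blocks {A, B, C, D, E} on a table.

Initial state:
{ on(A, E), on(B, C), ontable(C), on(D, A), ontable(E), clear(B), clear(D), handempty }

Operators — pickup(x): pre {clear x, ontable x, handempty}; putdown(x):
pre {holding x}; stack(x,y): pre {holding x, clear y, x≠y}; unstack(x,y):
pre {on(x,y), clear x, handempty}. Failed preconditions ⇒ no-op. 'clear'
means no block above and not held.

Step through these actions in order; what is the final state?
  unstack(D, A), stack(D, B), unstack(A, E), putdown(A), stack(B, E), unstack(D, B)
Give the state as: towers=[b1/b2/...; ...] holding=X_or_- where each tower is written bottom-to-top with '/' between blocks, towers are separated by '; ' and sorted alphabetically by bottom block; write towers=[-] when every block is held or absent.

towers=[A; C/B; E] holding=D

step 1 (unstack(D, A)): towers=[C/B; E/A] holding=D
step 2 (stack(D, B)): towers=[C/B/D; E/A] holding=-
step 3 (unstack(A, E)): towers=[C/B/D; E] holding=A
step 4 (putdown(A)): towers=[A; C/B/D; E] holding=-
step 5 (stack(B, E)) [no-op]: towers=[A; C/B/D; E] holding=-
step 6 (unstack(D, B)): towers=[A; C/B; E] holding=D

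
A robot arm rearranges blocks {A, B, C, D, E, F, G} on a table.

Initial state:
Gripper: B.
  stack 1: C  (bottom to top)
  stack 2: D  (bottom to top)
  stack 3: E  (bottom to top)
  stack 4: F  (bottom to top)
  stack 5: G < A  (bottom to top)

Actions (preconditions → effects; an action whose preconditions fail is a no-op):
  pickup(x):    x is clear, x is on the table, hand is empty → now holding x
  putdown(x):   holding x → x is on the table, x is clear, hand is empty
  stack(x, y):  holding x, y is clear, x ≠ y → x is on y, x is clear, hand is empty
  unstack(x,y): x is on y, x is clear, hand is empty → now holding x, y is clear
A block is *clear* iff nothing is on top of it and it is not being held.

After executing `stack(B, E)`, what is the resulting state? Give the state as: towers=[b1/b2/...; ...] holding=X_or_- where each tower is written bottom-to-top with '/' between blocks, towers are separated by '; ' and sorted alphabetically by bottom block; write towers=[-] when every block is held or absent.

before: towers=[C; D; E; F; G/A] holding=B
pre[stack(B, E)]: holding(B) ✓, clear(E) ✓, B≠E ✓
all met → apply stack(B, E)
after:  towers=[C; D; E/B; F; G/A] holding=-

towers=[C; D; E/B; F; G/A] holding=-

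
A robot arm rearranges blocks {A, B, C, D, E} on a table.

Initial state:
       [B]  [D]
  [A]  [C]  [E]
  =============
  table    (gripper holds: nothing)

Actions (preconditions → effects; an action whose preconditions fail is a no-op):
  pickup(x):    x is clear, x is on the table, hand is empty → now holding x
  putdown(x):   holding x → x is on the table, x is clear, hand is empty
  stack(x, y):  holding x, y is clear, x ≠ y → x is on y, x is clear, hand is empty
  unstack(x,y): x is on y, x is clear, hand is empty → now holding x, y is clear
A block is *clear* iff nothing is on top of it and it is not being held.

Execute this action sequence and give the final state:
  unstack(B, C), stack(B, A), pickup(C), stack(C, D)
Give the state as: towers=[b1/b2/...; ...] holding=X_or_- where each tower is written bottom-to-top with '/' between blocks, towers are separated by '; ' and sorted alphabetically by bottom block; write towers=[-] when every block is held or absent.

step 1 (unstack(B, C)): towers=[A; C; E/D] holding=B
step 2 (stack(B, A)): towers=[A/B; C; E/D] holding=-
step 3 (pickup(C)): towers=[A/B; E/D] holding=C
step 4 (stack(C, D)): towers=[A/B; E/D/C] holding=-

towers=[A/B; E/D/C] holding=-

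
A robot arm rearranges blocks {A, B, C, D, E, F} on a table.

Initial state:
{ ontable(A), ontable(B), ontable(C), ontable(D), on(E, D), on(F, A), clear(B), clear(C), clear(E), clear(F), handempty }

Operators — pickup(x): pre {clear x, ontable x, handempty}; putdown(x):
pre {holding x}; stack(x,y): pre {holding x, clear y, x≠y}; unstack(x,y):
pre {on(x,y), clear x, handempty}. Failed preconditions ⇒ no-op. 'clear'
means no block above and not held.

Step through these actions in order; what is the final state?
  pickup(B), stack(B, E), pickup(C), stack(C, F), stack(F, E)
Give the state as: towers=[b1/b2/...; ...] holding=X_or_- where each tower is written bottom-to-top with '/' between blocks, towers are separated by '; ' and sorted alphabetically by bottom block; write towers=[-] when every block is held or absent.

towers=[A/F/C; D/E/B] holding=-

step 1 (pickup(B)): towers=[A/F; C; D/E] holding=B
step 2 (stack(B, E)): towers=[A/F; C; D/E/B] holding=-
step 3 (pickup(C)): towers=[A/F; D/E/B] holding=C
step 4 (stack(C, F)): towers=[A/F/C; D/E/B] holding=-
step 5 (stack(F, E)) [no-op]: towers=[A/F/C; D/E/B] holding=-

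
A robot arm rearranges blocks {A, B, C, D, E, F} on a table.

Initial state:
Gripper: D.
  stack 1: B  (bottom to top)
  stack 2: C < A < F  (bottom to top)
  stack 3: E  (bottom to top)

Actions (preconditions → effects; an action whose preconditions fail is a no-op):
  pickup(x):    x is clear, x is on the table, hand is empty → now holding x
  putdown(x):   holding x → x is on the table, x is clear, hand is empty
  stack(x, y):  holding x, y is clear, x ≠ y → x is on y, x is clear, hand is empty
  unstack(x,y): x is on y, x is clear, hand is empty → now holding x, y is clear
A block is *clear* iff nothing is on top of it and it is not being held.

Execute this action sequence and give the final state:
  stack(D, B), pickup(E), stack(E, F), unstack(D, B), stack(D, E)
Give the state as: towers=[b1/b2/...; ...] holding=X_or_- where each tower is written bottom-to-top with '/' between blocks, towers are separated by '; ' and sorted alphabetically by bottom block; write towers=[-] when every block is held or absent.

towers=[B; C/A/F/E/D] holding=-

step 1 (stack(D, B)): towers=[B/D; C/A/F; E] holding=-
step 2 (pickup(E)): towers=[B/D; C/A/F] holding=E
step 3 (stack(E, F)): towers=[B/D; C/A/F/E] holding=-
step 4 (unstack(D, B)): towers=[B; C/A/F/E] holding=D
step 5 (stack(D, E)): towers=[B; C/A/F/E/D] holding=-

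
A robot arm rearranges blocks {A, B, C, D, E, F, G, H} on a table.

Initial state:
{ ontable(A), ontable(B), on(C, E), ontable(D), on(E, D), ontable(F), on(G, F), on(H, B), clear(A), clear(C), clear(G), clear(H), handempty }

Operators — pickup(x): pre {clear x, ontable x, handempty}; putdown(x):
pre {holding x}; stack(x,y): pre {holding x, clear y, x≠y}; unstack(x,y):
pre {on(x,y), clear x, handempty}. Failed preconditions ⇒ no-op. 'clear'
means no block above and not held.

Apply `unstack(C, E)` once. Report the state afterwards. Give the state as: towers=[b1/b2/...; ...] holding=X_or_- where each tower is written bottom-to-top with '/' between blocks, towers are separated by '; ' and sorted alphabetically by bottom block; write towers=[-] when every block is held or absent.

before: towers=[A; B/H; D/E/C; F/G] holding=-
pre[unstack(C, E)]: on(C,E) yes, clear(C) yes, handempty yes
all met → apply unstack(C, E)
after:  towers=[A; B/H; D/E; F/G] holding=C

towers=[A; B/H; D/E; F/G] holding=C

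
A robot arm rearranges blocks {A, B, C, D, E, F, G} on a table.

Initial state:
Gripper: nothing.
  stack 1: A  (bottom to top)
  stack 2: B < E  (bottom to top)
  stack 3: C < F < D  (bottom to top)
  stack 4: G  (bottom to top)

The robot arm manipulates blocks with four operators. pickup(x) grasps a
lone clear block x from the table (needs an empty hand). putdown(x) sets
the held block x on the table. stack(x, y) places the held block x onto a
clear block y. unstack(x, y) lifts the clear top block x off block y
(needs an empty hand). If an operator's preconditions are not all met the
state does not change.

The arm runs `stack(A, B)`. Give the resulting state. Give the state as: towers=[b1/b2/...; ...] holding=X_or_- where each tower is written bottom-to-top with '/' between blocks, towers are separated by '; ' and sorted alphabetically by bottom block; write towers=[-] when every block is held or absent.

towers=[A; B/E; C/F/D; G] holding=-

before: towers=[A; B/E; C/F/D; G] holding=-
pre[stack(A, B)]: holding(A) ✗, clear(B) ✗, A≠B ✓
holding(A), clear(B) unmet → stack(A, B) is a no-op
after:  towers=[A; B/E; C/F/D; G] holding=-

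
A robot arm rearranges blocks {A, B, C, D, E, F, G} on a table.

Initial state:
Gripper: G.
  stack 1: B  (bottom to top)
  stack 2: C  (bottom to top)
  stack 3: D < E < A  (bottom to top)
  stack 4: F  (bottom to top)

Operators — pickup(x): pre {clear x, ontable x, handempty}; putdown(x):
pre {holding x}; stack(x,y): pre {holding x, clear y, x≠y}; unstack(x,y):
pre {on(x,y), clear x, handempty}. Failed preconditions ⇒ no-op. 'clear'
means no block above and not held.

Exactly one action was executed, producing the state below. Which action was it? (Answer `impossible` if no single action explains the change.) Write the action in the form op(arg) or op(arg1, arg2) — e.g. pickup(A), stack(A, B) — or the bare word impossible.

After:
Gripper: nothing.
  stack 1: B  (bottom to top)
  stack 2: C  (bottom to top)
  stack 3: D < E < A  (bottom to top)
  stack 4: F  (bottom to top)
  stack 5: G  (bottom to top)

putdown(G)

target: towers=[B; C; D/E/A; F; G] holding=-
        putdown(G) → towers=[B; C; D/E/A; F; G] holding=-  ← match
       stack(G, B) → towers=[B/G; C; D/E/A; F] holding=-
       stack(G, F) → towers=[B; C; D/E/A; F/G] holding=-
       stack(G, A) → towers=[B; C; D/E/A/G; F] holding=-
       stack(G, C) → towers=[B; C/G; D/E/A; F] holding=-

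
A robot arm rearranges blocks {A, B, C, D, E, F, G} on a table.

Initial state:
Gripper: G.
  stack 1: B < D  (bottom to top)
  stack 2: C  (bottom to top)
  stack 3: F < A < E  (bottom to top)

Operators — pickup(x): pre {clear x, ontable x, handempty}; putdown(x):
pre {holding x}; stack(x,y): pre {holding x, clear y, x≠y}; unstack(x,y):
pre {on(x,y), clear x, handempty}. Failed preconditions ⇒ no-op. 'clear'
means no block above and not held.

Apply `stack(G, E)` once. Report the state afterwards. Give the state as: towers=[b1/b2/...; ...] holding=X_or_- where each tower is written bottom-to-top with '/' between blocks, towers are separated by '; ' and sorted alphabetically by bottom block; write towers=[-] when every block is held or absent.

before: towers=[B/D; C; F/A/E] holding=G
pre[stack(G, E)]: holding(G) yes, clear(E) yes, G≠E yes
all met → apply stack(G, E)
after:  towers=[B/D; C; F/A/E/G] holding=-

towers=[B/D; C; F/A/E/G] holding=-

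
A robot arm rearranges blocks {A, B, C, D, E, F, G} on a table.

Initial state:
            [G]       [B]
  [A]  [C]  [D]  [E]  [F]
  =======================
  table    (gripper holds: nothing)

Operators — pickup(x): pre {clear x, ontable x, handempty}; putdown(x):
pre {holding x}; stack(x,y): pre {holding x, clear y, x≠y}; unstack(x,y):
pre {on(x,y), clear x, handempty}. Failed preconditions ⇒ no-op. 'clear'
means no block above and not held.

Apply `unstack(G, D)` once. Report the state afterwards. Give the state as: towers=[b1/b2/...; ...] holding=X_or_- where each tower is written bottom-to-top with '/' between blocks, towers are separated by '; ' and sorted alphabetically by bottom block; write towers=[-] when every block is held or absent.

before: towers=[A; C; D/G; E; F/B] holding=-
pre[unstack(G, D)]: on(G,D) yes, clear(G) yes, handempty yes
all met → apply unstack(G, D)
after:  towers=[A; C; D; E; F/B] holding=G

towers=[A; C; D; E; F/B] holding=G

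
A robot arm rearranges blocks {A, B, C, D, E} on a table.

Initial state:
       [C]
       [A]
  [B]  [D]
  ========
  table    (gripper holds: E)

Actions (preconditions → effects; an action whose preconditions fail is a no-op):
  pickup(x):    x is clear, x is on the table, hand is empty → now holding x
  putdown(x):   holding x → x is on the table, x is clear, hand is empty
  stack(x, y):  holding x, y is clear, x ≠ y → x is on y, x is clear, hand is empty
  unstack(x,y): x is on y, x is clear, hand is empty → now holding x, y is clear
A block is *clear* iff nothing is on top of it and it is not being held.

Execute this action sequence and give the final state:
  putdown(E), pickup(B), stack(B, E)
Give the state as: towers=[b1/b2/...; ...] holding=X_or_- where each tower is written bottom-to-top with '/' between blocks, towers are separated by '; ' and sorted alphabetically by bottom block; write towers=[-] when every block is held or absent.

towers=[D/A/C; E/B] holding=-

step 1 (putdown(E)): towers=[B; D/A/C; E] holding=-
step 2 (pickup(B)): towers=[D/A/C; E] holding=B
step 3 (stack(B, E)): towers=[D/A/C; E/B] holding=-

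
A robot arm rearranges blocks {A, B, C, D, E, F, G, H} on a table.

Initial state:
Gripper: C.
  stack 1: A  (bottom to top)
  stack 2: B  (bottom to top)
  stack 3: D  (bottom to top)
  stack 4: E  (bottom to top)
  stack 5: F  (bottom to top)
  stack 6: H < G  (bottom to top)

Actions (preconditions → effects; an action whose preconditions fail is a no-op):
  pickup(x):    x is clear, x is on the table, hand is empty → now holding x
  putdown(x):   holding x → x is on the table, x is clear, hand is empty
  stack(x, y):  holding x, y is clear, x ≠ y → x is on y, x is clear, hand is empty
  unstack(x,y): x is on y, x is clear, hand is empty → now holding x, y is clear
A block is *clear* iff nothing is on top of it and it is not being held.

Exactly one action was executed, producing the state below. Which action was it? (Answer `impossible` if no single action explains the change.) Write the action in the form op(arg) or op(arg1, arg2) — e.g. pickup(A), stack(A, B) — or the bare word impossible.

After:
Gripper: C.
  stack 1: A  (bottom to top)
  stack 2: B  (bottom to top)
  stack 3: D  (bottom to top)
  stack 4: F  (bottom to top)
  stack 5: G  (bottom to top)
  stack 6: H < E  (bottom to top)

impossible

target: towers=[A; B; D; F; G; H/E] holding=C
        putdown(C) → towers=[A; B; C; D; E; F; H/G] holding=-
       stack(C, G) → towers=[A; B; D; E; F; H/G/C] holding=-
       stack(C, A) → towers=[A/C; B; D; E; F; H/G] holding=-
       stack(C, E) → towers=[A; B; D; E/C; F; H/G] holding=-
       stack(C, B) → towers=[A; B/C; D; E; F; H/G] holding=-
       stack(C, F) → towers=[A; B; D; E; F/C; H/G] holding=-
       stack(C, D) → towers=[A; B; D/C; E; F; H/G] holding=-
none of the 7 applicable actions match → impossible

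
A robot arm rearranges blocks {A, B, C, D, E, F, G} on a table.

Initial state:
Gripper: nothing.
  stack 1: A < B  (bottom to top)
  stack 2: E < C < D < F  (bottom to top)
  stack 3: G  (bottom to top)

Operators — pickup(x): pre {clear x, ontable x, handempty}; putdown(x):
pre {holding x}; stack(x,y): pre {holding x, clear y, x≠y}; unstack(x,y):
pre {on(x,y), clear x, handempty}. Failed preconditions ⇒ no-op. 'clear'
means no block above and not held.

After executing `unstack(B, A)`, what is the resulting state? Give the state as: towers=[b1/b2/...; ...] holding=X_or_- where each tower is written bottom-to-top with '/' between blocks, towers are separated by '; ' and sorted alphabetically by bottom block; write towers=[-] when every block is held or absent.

before: towers=[A/B; E/C/D/F; G] holding=-
pre[unstack(B, A)]: on(B,A) ✓, clear(B) ✓, handempty ✓
all met → apply unstack(B, A)
after:  towers=[A; E/C/D/F; G] holding=B

towers=[A; E/C/D/F; G] holding=B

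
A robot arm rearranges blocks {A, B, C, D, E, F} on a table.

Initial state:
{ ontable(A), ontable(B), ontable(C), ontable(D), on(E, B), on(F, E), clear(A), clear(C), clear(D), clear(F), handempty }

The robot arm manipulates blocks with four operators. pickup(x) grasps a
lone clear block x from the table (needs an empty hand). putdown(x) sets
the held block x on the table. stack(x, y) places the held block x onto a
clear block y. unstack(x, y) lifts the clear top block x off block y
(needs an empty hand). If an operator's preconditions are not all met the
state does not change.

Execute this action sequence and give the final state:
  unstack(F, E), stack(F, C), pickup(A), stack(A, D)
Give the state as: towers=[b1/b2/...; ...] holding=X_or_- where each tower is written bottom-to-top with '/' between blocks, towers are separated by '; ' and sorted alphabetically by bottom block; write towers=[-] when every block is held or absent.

towers=[B/E; C/F; D/A] holding=-

step 1 (unstack(F, E)): towers=[A; B/E; C; D] holding=F
step 2 (stack(F, C)): towers=[A; B/E; C/F; D] holding=-
step 3 (pickup(A)): towers=[B/E; C/F; D] holding=A
step 4 (stack(A, D)): towers=[B/E; C/F; D/A] holding=-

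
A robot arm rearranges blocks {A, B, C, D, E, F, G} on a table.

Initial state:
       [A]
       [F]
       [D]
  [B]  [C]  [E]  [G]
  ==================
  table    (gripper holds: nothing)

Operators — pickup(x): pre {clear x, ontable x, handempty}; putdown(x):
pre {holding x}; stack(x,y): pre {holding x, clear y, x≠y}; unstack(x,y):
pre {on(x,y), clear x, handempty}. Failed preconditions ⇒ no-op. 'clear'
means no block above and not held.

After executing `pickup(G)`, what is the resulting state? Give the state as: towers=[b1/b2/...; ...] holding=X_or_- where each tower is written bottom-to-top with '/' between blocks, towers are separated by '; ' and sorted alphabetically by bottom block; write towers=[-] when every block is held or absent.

towers=[B; C/D/F/A; E] holding=G

before: towers=[B; C/D/F/A; E; G] holding=-
pre[pickup(G)]: clear(G) yes, ontable(G) yes, handempty yes
all met → apply pickup(G)
after:  towers=[B; C/D/F/A; E] holding=G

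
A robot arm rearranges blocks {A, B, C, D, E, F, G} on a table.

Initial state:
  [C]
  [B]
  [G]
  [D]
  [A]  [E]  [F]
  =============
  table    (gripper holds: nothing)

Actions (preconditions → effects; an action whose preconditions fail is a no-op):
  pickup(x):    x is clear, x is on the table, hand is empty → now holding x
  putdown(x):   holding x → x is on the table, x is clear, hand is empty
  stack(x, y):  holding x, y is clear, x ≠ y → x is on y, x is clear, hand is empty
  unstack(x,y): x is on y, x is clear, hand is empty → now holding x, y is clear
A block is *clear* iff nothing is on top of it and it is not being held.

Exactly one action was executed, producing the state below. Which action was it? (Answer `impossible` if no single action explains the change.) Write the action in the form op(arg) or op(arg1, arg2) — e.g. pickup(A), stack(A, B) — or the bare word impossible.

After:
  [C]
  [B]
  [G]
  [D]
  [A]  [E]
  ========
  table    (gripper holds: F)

pickup(F)

target: towers=[A/D/G/B/C; E] holding=F
         pickup(F) → towers=[A/D/G/B/C; E] holding=F  ← match
         pickup(E) → towers=[A/D/G/B/C; F] holding=E
     unstack(C, B) → towers=[A/D/G/B; E; F] holding=C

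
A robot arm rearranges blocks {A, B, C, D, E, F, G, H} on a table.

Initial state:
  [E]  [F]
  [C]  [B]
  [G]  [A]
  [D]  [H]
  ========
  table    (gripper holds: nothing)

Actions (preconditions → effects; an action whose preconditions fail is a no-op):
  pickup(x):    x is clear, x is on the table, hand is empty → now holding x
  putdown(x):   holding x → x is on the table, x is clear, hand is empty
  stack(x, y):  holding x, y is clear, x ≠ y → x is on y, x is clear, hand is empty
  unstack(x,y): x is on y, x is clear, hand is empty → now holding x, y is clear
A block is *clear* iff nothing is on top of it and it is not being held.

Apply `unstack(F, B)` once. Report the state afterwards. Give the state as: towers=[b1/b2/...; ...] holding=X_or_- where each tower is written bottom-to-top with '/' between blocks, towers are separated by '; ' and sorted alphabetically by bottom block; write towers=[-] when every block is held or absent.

before: towers=[D/G/C/E; H/A/B/F] holding=-
pre[unstack(F, B)]: on(F,B) yes, clear(F) yes, handempty yes
all met → apply unstack(F, B)
after:  towers=[D/G/C/E; H/A/B] holding=F

towers=[D/G/C/E; H/A/B] holding=F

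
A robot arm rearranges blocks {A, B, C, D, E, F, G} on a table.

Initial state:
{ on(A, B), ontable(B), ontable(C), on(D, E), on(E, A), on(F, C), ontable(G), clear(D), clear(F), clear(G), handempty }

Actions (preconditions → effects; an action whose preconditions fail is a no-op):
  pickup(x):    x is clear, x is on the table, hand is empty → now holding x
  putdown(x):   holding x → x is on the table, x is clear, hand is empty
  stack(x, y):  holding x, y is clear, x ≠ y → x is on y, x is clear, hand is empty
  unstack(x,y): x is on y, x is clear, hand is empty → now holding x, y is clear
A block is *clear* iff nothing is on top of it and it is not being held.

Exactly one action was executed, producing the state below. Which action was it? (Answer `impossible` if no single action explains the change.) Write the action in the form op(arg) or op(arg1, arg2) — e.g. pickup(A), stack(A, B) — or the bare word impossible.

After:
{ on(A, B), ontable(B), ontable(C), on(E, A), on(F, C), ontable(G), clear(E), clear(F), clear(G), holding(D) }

target: towers=[B/A/E; C/F; G] holding=D
     unstack(F, C) → towers=[B/A/E/D; C; G] holding=F
         pickup(G) → towers=[B/A/E/D; C/F] holding=G
     unstack(D, E) → towers=[B/A/E; C/F; G] holding=D  ← match

unstack(D, E)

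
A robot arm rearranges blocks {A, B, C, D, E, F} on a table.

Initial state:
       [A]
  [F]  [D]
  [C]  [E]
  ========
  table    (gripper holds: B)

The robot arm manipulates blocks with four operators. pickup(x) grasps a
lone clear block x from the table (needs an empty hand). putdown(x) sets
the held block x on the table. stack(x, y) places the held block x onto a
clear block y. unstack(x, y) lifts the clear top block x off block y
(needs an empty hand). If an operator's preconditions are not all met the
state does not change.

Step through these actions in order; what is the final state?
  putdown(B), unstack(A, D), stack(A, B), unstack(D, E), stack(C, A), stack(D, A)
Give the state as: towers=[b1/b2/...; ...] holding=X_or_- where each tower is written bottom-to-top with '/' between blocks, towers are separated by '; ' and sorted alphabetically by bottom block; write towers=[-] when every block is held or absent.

step 1 (putdown(B)): towers=[B; C/F; E/D/A] holding=-
step 2 (unstack(A, D)): towers=[B; C/F; E/D] holding=A
step 3 (stack(A, B)): towers=[B/A; C/F; E/D] holding=-
step 4 (unstack(D, E)): towers=[B/A; C/F; E] holding=D
step 5 (stack(C, A)) [no-op]: towers=[B/A; C/F; E] holding=D
step 6 (stack(D, A)): towers=[B/A/D; C/F; E] holding=-

towers=[B/A/D; C/F; E] holding=-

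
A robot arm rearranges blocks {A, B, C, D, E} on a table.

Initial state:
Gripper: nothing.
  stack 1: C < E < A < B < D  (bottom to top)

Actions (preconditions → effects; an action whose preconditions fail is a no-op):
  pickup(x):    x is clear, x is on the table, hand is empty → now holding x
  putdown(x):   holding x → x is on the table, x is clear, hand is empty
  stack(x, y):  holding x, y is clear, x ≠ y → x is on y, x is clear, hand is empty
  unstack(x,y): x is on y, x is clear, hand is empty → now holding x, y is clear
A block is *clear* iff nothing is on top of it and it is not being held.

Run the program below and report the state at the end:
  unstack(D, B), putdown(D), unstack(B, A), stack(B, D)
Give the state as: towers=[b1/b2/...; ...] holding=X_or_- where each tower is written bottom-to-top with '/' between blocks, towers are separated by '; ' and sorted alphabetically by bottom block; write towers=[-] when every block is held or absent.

step 1 (unstack(D, B)): towers=[C/E/A/B] holding=D
step 2 (putdown(D)): towers=[C/E/A/B; D] holding=-
step 3 (unstack(B, A)): towers=[C/E/A; D] holding=B
step 4 (stack(B, D)): towers=[C/E/A; D/B] holding=-

towers=[C/E/A; D/B] holding=-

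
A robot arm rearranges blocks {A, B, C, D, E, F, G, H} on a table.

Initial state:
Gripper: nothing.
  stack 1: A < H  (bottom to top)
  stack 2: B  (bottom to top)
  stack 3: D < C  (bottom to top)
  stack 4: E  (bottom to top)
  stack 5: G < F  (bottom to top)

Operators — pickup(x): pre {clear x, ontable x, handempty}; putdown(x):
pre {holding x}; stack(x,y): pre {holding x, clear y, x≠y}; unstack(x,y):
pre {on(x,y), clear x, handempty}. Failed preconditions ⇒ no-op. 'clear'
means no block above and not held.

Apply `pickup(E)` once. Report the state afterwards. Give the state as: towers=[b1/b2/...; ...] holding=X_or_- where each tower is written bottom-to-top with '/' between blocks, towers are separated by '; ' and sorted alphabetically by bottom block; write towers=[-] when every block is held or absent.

towers=[A/H; B; D/C; G/F] holding=E

before: towers=[A/H; B; D/C; E; G/F] holding=-
pre[pickup(E)]: clear(E) ok, ontable(E) ok, handempty ok
all met → apply pickup(E)
after:  towers=[A/H; B; D/C; G/F] holding=E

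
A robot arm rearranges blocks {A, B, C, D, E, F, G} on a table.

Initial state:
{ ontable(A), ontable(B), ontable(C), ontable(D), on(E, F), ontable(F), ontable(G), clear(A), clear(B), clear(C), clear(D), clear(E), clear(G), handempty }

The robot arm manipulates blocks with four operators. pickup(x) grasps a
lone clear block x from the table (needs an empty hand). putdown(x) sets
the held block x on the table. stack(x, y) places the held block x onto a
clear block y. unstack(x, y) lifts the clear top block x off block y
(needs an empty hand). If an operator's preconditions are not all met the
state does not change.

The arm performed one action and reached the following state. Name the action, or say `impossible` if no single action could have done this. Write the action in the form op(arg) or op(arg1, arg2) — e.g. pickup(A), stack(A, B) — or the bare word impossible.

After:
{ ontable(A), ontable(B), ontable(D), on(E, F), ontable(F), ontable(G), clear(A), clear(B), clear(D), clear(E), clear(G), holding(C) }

pickup(C)

target: towers=[A; B; D; F/E; G] holding=C
         pickup(B) → towers=[A; C; D; F/E; G] holding=B
         pickup(G) → towers=[A; B; C; D; F/E] holding=G
         pickup(D) → towers=[A; B; C; F/E; G] holding=D
         pickup(A) → towers=[B; C; D; F/E; G] holding=A
     unstack(E, F) → towers=[A; B; C; D; F; G] holding=E
         pickup(C) → towers=[A; B; D; F/E; G] holding=C  ← match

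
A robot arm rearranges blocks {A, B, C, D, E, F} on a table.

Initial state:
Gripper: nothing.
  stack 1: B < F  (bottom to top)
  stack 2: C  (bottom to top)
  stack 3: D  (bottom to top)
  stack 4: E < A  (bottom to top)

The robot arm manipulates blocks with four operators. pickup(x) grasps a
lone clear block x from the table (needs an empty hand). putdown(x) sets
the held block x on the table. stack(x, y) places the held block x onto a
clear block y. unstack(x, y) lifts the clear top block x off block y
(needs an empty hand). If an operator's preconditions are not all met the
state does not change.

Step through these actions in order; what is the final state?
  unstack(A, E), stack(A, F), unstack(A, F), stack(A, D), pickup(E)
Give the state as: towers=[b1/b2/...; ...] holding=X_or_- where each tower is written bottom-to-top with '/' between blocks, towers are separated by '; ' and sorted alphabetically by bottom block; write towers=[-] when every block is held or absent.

towers=[B/F; C; D/A] holding=E

step 1 (unstack(A, E)): towers=[B/F; C; D; E] holding=A
step 2 (stack(A, F)): towers=[B/F/A; C; D; E] holding=-
step 3 (unstack(A, F)): towers=[B/F; C; D; E] holding=A
step 4 (stack(A, D)): towers=[B/F; C; D/A; E] holding=-
step 5 (pickup(E)): towers=[B/F; C; D/A] holding=E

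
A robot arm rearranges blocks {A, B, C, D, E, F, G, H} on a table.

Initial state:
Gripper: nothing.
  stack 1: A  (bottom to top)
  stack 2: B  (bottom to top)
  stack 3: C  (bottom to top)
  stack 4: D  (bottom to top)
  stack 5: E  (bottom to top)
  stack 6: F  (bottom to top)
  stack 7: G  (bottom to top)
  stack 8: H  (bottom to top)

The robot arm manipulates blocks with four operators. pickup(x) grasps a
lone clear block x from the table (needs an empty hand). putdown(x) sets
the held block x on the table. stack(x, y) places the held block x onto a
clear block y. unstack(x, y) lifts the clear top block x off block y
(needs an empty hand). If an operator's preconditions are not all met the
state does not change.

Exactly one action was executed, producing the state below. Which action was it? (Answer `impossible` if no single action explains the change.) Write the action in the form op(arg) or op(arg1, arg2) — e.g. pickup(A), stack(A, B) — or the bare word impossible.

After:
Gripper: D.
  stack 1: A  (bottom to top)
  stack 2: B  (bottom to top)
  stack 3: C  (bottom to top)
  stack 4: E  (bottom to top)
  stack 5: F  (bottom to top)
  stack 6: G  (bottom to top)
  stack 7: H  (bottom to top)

pickup(D)

target: towers=[A; B; C; E; F; G; H] holding=D
         pickup(G) → towers=[A; B; C; D; E; F; H] holding=G
         pickup(A) → towers=[B; C; D; E; F; G; H] holding=A
         pickup(E) → towers=[A; B; C; D; F; G; H] holding=E
         pickup(H) → towers=[A; B; C; D; E; F; G] holding=H
         pickup(B) → towers=[A; C; D; E; F; G; H] holding=B
         pickup(F) → towers=[A; B; C; D; E; G; H] holding=F
         pickup(D) → towers=[A; B; C; E; F; G; H] holding=D  ← match
         pickup(C) → towers=[A; B; D; E; F; G; H] holding=C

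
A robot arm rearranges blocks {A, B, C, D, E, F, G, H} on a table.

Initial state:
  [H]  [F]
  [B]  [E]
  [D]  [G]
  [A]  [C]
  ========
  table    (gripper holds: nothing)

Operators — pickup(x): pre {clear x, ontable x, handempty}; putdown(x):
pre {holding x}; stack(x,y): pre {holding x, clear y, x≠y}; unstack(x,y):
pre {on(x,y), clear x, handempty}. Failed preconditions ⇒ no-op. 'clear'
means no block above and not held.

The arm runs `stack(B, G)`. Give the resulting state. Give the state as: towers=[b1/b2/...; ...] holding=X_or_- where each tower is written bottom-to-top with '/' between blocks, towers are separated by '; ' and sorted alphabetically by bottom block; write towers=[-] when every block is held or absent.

before: towers=[A/D/B/H; C/G/E/F] holding=-
pre[stack(B, G)]: holding(B) fail, clear(G) fail, B≠G ok
holding(B), clear(G) unmet → stack(B, G) is a no-op
after:  towers=[A/D/B/H; C/G/E/F] holding=-

towers=[A/D/B/H; C/G/E/F] holding=-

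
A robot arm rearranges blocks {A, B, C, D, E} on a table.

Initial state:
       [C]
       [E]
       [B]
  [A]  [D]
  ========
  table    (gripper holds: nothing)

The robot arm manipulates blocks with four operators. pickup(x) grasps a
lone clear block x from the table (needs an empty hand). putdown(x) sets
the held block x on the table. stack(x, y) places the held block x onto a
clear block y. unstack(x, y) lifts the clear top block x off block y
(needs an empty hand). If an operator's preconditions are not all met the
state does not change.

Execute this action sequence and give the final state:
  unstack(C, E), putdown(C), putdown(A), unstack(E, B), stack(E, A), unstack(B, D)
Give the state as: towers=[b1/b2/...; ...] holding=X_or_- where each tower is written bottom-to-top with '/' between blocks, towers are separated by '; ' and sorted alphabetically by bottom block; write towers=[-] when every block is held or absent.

towers=[A/E; C; D] holding=B

step 1 (unstack(C, E)): towers=[A; D/B/E] holding=C
step 2 (putdown(C)): towers=[A; C; D/B/E] holding=-
step 3 (putdown(A)) [no-op]: towers=[A; C; D/B/E] holding=-
step 4 (unstack(E, B)): towers=[A; C; D/B] holding=E
step 5 (stack(E, A)): towers=[A/E; C; D/B] holding=-
step 6 (unstack(B, D)): towers=[A/E; C; D] holding=B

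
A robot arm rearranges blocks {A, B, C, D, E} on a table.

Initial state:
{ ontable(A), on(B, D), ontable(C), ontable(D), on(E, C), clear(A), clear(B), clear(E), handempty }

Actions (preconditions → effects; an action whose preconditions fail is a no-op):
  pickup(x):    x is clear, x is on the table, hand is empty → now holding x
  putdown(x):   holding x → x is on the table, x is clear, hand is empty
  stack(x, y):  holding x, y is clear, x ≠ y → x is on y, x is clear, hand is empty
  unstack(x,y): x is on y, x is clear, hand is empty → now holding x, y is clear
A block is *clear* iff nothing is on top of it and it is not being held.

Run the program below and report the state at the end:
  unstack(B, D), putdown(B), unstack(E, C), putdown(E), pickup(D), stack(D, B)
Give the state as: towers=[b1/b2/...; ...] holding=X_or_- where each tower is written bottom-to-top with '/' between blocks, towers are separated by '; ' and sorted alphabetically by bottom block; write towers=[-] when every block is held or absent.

step 1 (unstack(B, D)): towers=[A; C/E; D] holding=B
step 2 (putdown(B)): towers=[A; B; C/E; D] holding=-
step 3 (unstack(E, C)): towers=[A; B; C; D] holding=E
step 4 (putdown(E)): towers=[A; B; C; D; E] holding=-
step 5 (pickup(D)): towers=[A; B; C; E] holding=D
step 6 (stack(D, B)): towers=[A; B/D; C; E] holding=-

towers=[A; B/D; C; E] holding=-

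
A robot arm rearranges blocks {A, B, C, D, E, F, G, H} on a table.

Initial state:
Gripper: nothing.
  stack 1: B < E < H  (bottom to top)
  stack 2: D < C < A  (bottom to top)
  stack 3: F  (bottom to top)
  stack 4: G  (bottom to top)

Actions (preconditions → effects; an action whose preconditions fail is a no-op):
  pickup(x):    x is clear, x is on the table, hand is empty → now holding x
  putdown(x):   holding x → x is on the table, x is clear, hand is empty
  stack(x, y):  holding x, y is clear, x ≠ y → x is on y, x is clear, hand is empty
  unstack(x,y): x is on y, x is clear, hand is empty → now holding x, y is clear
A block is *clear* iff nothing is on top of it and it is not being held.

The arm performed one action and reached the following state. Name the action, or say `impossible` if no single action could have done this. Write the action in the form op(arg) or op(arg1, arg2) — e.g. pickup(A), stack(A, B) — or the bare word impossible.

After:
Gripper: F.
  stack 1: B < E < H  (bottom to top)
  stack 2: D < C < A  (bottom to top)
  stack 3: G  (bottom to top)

target: towers=[B/E/H; D/C/A; G] holding=F
         pickup(G) → towers=[B/E/H; D/C/A; F] holding=G
     unstack(A, C) → towers=[B/E/H; D/C; F; G] holding=A
     unstack(H, E) → towers=[B/E; D/C/A; F; G] holding=H
         pickup(F) → towers=[B/E/H; D/C/A; G] holding=F  ← match

pickup(F)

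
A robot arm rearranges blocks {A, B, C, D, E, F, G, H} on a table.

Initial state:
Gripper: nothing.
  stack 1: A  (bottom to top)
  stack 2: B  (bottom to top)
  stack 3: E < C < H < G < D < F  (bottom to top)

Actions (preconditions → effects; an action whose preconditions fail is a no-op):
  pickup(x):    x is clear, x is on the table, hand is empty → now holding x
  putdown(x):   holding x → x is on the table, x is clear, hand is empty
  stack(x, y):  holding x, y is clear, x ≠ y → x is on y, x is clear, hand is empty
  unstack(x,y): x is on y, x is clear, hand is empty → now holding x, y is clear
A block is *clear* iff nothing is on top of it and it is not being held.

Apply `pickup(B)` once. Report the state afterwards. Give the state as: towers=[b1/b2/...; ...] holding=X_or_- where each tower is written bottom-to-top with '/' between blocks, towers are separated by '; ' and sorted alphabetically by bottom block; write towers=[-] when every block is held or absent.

before: towers=[A; B; E/C/H/G/D/F] holding=-
pre[pickup(B)]: clear(B) ✓, ontable(B) ✓, handempty ✓
all met → apply pickup(B)
after:  towers=[A; E/C/H/G/D/F] holding=B

towers=[A; E/C/H/G/D/F] holding=B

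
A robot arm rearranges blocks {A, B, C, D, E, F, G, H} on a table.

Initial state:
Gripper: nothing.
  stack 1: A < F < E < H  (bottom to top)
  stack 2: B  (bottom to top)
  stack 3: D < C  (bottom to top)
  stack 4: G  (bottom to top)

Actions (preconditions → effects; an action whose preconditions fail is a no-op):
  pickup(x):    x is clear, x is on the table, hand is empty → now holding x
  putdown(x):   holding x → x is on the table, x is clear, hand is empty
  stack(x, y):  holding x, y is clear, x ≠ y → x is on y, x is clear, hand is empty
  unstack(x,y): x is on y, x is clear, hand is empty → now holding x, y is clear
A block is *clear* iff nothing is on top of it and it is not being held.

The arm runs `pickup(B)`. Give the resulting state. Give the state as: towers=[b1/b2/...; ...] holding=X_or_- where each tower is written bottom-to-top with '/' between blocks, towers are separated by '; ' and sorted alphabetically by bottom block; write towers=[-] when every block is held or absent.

before: towers=[A/F/E/H; B; D/C; G] holding=-
pre[pickup(B)]: clear(B) yes, ontable(B) yes, handempty yes
all met → apply pickup(B)
after:  towers=[A/F/E/H; D/C; G] holding=B

towers=[A/F/E/H; D/C; G] holding=B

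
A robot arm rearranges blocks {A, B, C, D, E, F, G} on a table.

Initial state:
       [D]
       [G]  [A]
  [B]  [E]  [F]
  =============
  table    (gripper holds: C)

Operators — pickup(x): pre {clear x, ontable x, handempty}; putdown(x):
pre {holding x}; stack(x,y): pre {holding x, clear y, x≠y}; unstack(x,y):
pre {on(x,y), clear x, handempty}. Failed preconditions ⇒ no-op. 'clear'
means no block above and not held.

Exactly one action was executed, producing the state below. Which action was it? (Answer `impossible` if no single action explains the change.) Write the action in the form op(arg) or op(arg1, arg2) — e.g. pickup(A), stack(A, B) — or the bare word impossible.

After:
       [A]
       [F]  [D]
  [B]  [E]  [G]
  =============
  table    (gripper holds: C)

impossible

target: towers=[B; E/F/A; G/D] holding=C
        putdown(C) → towers=[B; C; E/G/D; F/A] holding=-
       stack(C, B) → towers=[B/C; E/G/D; F/A] holding=-
       stack(C, D) → towers=[B; E/G/D/C; F/A] holding=-
       stack(C, A) → towers=[B; E/G/D; F/A/C] holding=-
none of the 4 applicable actions match → impossible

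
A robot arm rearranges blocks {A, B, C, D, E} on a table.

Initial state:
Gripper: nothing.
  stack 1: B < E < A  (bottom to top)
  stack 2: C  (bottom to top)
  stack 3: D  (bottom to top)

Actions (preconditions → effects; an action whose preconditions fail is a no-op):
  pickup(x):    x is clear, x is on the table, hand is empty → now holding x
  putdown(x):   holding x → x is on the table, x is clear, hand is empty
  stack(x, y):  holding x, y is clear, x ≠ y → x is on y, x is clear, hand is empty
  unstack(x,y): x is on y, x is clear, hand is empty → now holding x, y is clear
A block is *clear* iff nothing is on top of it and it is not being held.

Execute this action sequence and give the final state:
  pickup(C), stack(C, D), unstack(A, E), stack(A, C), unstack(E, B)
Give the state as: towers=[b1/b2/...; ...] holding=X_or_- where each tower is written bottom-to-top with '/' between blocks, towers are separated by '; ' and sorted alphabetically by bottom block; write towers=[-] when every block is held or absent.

towers=[B; D/C/A] holding=E

step 1 (pickup(C)): towers=[B/E/A; D] holding=C
step 2 (stack(C, D)): towers=[B/E/A; D/C] holding=-
step 3 (unstack(A, E)): towers=[B/E; D/C] holding=A
step 4 (stack(A, C)): towers=[B/E; D/C/A] holding=-
step 5 (unstack(E, B)): towers=[B; D/C/A] holding=E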